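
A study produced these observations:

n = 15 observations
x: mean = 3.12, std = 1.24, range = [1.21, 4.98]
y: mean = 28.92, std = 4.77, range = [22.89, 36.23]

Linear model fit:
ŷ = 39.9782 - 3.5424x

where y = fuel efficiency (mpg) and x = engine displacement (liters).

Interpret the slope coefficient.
On average, fuel efficiency is about 3.5424 mpg lower for every extra liter of engine displacement.

The slope β₁ = -3.5424 gives the rate at which the fitted fuel efficiency changes with engine displacement.

Interpretation:
- Engine displacement up by 1 liter → predicted fuel efficiency decreases by 3.5424 mpg
- The effect is assumed constant over the observed range of x (linearity)

The intercept β₀ = 39.9782 is the predicted fuel efficiency when engine displacement = 0; since the smallest observed x is 1.21, this is an extrapolation and mainly anchors the line.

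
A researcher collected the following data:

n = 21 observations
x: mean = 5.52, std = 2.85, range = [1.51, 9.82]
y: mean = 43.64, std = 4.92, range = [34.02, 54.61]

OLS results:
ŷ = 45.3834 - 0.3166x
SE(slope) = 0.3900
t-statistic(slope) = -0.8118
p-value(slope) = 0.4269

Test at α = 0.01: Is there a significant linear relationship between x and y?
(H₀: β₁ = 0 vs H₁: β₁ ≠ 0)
Since p-value = 0.4269 ≥ α = 0.01, fail to reject H₀ — the slope is not significantly different from 0.

Hypothesis test for the slope coefficient:

H₀: β₁ = 0 (no linear relationship)
H₁: β₁ ≠ 0 (linear relationship exists)

Test statistic: t = β̂₁ / SE(β̂₁) = -0.3166 / 0.3900 = -0.8118

The p-value (0.4269) is the probability, under H₀, of a t-statistic at least as extreme as |t| = 0.8118 (two-sided, df = n − 2 = 19).

Decision rule: reject H₀ if p-value < α.
p-value = 0.4269 ≥ α = 0.01 → fail to reject H₀.

At α = 0.01 the data do not provide convincing evidence of a nonzero slope.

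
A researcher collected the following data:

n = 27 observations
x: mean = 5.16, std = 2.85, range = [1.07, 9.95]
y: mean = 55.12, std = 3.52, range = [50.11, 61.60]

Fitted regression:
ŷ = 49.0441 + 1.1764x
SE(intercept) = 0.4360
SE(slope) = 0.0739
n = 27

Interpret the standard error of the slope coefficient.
SE(slope) = 0.0739 measures the uncertainty in the estimated slope. The coefficient is estimated precisely (SE/|β̂₁| = 6.3%).

SE(β̂₁) = 0.0739 says: if we drew many samples of n = 27 from the same population and refit each time, the fitted slopes would scatter with a standard deviation of roughly 0.0739 around the true β₁.

Relative precision:
- SE / |β̂₁| = 0.0739 / 1.1764 = 6.3%
- Rule of thumb (under 20%: precise; 20% to under 50%: moderately precise; 50% or more: imprecise) → precise

Link to the t-test: t = β̂₁ / SE(β̂₁) = 1.1764 / 0.0739 = 15.9188, the statistic for H₀: β₁ = 0.

What drives SE(β̂₁): wider spread of x values → smaller SE; larger n (here n = 27) → smaller SE; more residual scatter → larger SE.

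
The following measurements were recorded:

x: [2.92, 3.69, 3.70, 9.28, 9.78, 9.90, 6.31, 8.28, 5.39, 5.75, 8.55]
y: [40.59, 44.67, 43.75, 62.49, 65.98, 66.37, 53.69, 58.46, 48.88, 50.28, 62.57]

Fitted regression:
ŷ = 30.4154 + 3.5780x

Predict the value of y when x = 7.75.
ŷ = 58.1449

x = 7.75 lies inside the observed range [2.92, 9.90], so the fitted equation applies directly:

ŷ = 30.4154 + 3.5780 × 7.75
ŷ = 30.4154 + 27.7295
ŷ = 58.1449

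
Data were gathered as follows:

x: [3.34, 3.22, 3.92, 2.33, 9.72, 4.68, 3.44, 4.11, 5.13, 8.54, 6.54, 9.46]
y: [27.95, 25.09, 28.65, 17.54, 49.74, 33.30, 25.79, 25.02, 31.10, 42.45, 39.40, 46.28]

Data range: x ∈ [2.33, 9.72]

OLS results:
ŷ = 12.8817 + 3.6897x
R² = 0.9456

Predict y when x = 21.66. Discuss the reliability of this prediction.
ŷ = 92.8006 (extrapolation — x = 21.66 lies outside [2.33, 9.72], so reliability is low).

Prediction calculation:
ŷ = 12.8817 + 3.6897 × 21.66
ŷ = 92.8006

Reliability:
- Data range: x ∈ [2.33, 9.72]
- Prediction point: x = 21.66 is 11.94 units above the observed range → this is EXTRAPOLATION, not interpolation

Why that matters here:
- Real relationships often flatten, saturate, or turn nonlinear at extremes
- R² describes fit only over the sampled x values; it says nothing about behaviour beyond them
- There are no observations near this x to validate the fitted line there

A defensible statement: 'if the linear trend continued to x = 21.66, y would be about 92.8006' — the premise is untested.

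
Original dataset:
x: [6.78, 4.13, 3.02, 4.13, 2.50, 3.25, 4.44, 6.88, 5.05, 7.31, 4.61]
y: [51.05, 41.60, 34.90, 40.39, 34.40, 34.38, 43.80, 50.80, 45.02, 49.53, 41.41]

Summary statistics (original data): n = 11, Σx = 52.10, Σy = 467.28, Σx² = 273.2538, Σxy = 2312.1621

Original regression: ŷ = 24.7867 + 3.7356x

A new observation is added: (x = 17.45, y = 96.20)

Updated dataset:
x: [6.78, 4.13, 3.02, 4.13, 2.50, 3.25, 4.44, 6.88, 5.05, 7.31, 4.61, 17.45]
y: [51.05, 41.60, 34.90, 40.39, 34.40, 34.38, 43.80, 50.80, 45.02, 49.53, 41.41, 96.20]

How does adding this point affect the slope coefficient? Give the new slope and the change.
The slope changes from 3.7356 to 4.1511 (change of +0.4155, or +11.1%).

x = 17.45 lies well outside the original x-range [2.50, 7.31] (x̄ ≈ 4.74), so this observation has high leverage and can move the slope substantially.

Step 1: Update the sums with the new point (n goes from 11 to 12)
Σx  = 52.10 + 17.45 = 69.55
Σy  = 467.28 + 96.20 = 563.48
Σx² = 273.2538 + 17.45² = 273.2538 + 304.5025 = 577.7563
Σxy = 2312.1621 + 17.45×96.20 = 2312.1621 + 1678.6900 = 3990.8521

Step 2: Recompute the slope with b₁ = (nΣxy − ΣxΣy) / (nΣx² − (Σx)²)
Numerator   = 12×3990.8521 − 69.55×563.48 = 47890.2252 − 39190.0340 = 8700.1912
Denominator = 12×577.7563 − 69.55² = 6933.0756 − 4837.2025 = 2095.8731
b₁(new) = 8700.1912 / 2095.8731 = 4.1511

(Same formula on the original sums: (11×2312.1621 − 52.10×467.28) / (11×273.2538 − 52.10²) = 1088.4951 / 291.3818 = 3.7356, matching the given fit.)

Step 3: Change in slope
Δβ₁ = 4.1511 − 3.7356 = +0.4155
Relative change = +0.4155 / 3.7356 × 100% = +11.1%
→ the slope increases when the point is added.

A high-leverage point only changes the slope if it is off the original line; here y = 96.20 is above the original trend, so the slope increases.
In practice: examine leverage (hᵢ) and Cook's distance rather than deleting it automatically; check such a point for data-entry or measurement error.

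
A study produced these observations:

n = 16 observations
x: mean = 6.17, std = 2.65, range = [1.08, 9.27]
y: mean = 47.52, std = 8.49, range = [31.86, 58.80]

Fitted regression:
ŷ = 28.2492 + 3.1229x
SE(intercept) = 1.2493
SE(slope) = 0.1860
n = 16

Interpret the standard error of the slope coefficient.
SE(slope) = 0.1860 measures the uncertainty in the estimated slope. The coefficient is estimated precisely (SE/|β̂₁| = 6.0%).

What SE measures:
- The standard error quantifies the sampling variability of the coefficient estimate
- It is the estimated standard deviation of β̂₁ across hypothetical repeated samples of the same size
- Smaller SE → more precise estimate

Relative precision:
- SE / |β̂₁| = 0.1860 / 3.1229 = 6.0%
- Rule of thumb (under 20%: precise; 20% to under 50%: moderately precise; 50% or more: imprecise) → precise

Rough 95% range (±2 SE): 3.1229 ± 0.3720 → (2.7509, 3.4949).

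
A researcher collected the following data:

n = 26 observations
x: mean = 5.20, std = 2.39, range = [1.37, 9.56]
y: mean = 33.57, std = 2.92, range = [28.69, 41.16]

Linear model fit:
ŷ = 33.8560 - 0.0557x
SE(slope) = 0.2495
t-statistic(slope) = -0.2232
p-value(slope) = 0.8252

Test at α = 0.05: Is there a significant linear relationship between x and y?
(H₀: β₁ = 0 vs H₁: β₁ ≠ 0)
p-value = 0.8252 ≥ α = 0.05, so we fail to reject H₀. The relationship is not significant.

Hypothesis test for the slope coefficient:

H₀: β₁ = 0 (no linear relationship)
H₁: β₁ ≠ 0 (linear relationship exists)

Test statistic: t = β̂₁ / SE(β̂₁) = -0.0557 / 0.2495 = -0.2232

The p-value (0.8252) is the probability, under H₀, of a t-statistic at least as extreme as |t| = 0.2232 (two-sided, df = n − 2 = 24).

Decision rule: reject H₀ if p-value < α.
p-value = 0.8252 ≥ α = 0.05 → fail to reject H₀.

At α = 0.05 the data do not provide convincing evidence of a nonzero slope.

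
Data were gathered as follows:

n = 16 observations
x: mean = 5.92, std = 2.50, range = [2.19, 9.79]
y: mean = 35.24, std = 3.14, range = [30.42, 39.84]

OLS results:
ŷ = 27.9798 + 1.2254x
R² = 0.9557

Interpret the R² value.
The model explains 95.57% of the variance in y (R² = 0.9557), leaving 4.43% unexplained; the fit is strong.

The coefficient of determination R² is the fraction of the total variation in y that the fitted line accounts for.

Here R² = 0.9557:
- Explained: 95.57% of the variation in y
- Unexplained (residual): 100% − 95.57% = 4.43%
- Rule of thumb (below 0.3 weak; 0.3 to below 0.7 moderate; 0.7 and above strong) → strong

Note: R² never decreases when predictors are added, so it should not be used alone to compare models of different size.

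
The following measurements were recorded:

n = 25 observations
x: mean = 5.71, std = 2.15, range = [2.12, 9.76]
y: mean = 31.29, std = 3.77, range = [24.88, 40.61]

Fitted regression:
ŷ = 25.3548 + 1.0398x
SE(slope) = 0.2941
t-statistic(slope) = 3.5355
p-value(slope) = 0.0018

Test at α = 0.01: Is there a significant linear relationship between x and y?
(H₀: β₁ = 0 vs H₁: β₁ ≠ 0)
p-value = 0.0018 < α = 0.01, so we reject H₀. The relationship is significant.

Hypothesis test for the slope coefficient:

H₀: β₁ = 0 (no linear relationship)
H₁: β₁ ≠ 0 (linear relationship exists)

Test statistic: t = β̂₁ / SE(β̂₁) = 1.0398 / 0.2941 = 3.5355

With df = 23, the two-sided p-value for |t| = 3.5355 is 0.0018.

Decision rule: reject H₀ if p-value < α.
p-value = 0.0018 < α = 0.01 → reject H₀.

Conclusion: the linear association between x and y is significant at the 1% level.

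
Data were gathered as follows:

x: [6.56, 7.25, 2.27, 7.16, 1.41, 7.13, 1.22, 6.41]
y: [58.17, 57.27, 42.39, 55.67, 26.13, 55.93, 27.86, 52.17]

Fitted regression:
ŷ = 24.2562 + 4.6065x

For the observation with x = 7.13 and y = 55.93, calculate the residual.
Residual = -1.1705

The residual is the difference between the actual value and the predicted value:

Residual = y - ŷ

Step 1: Calculate predicted value
ŷ = 24.2562 + 4.6065 × 7.13
ŷ = 57.1005

Step 2: Calculate residual
Residual = 55.93 - 57.1005
Residual = -1.1705

Interpretation: the model overestimates the actual value by 1.1705 at this point (negative residual → observation lies below the fitted line).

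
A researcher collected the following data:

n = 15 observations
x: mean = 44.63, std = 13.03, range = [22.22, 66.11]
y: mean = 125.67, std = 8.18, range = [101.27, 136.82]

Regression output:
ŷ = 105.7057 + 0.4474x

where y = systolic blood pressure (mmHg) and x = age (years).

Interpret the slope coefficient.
For each additional year of age, predicted blood pressure increases by approximately 0.4474 mmHg.

The slope β₁ = 0.4474 gives the rate at which the fitted blood pressure changes with age.

Interpretation:
- Age up by 1 year → predicted blood pressure increases by 0.4474 mmHg
- The effect is assumed constant over the observed range of x (linearity)

(β₀ = 105.7057 is the fitted value at x = 0 and is not part of the slope interpretation.)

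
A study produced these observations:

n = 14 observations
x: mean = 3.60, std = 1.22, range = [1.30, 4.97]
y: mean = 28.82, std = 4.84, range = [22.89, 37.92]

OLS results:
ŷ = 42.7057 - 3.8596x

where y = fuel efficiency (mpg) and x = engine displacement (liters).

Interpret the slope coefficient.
On average, fuel efficiency is about 3.8596 mpg lower for every extra liter of engine displacement.

The slope β₁ = -3.8596 gives the rate at which the fitted fuel efficiency changes with engine displacement.

Interpretation:
- Engine displacement up by 1 liter → predicted fuel efficiency decreases by 3.8596 mpg
- The effect is assumed constant over the observed range of x (linearity)

(β₀ = 42.7057 is the fitted value at x = 0 and is not part of the slope interpretation.)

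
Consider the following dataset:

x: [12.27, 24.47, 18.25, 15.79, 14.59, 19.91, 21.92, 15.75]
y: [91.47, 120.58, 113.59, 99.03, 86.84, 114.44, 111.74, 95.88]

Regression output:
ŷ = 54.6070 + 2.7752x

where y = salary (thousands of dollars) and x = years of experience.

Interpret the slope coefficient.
For each additional year of experience, predicted salary increases by approximately 2.7752 thousand dollars.

The slope coefficient β₁ = 2.7752 represents the marginal effect of experience on salary.

Interpretation:
- Experience up by 1 year → predicted salary increases by 2.7752 thousand dollars
- This is a linear approximation: the same per-unit change is assumed across the whole observed x range

(β₀ = 54.6070 is the fitted value at x = 0 and is not part of the slope interpretation.)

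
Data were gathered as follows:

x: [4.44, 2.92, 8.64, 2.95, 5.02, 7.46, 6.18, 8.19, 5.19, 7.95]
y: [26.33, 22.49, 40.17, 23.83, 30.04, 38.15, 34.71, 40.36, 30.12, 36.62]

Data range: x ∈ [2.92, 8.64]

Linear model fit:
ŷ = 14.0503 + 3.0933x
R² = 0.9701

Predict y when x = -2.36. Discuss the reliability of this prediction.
ŷ = 6.7501, but this is extrapolation (below the data range [2.92, 8.64]) and may be unreliable.

Prediction calculation:
ŷ = 14.0503 + 3.0933 × (-2.36)
ŷ = 6.7501

Reliability:
- Data range: x ∈ [2.92, 8.64]
- Prediction point: x = -2.36 is 5.28 units below the observed range → this is EXTRAPOLATION, not interpolation

Why that matters here:
- The standard error of prediction grows with (x − x̄)², and x = -2.36 is far from x̄ = 5.89
- There are no observations near this x to validate the fitted line there
- Real relationships often flatten, saturate, or turn nonlinear at extremes

The R² = 0.9701 only validates the fit within [2.92, 8.64]; treat ŷ = 6.7501 with caution.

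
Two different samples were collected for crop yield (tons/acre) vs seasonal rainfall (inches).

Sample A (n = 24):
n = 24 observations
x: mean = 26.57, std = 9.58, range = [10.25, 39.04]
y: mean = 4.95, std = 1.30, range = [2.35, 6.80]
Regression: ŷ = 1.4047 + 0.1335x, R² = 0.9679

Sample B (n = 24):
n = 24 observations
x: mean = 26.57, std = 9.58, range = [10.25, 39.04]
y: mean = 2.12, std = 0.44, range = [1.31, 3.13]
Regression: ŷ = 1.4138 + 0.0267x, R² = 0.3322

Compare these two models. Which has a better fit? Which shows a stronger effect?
Model A has the better fit (R² = 0.9679 vs 0.3322). Model A shows the stronger effect (|β₁| = 0.1335 vs 0.0267).

Model Comparison:

Goodness of fit (R²):
- Model A: R² = 0.9679 → 96.79% of variance in crop yield explained
- Model B: R² = 0.3322 → 33.22% of variance in crop yield explained
- 0.9679 > 0.3322 → Model A has the better fit

Strength of effect — compare |β₁|:
- Model A: β₁ = 0.1335 → predicted crop yield rises 0.1335 tons/acre per additional inch of rainfall
- Model B: β₁ = 0.0267 → predicted crop yield rises 0.0267 tons/acre per additional inch of rainfall
- |0.1335| > |0.0267| → Model A shows the stronger marginal effect

Note: R² measures how tightly points cluster around the line; β₁ measures how steep the line is — they answer different questions.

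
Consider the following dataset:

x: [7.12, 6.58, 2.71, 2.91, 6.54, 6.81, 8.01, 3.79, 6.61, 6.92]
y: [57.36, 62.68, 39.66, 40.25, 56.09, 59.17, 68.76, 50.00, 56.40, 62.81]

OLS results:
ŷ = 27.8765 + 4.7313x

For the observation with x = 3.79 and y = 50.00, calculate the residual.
Residual = 4.1919

The residual is the difference between the actual value and the predicted value:

Residual = y - ŷ

Step 1: Calculate predicted value
ŷ = 27.8765 + 4.7313 × 3.79
ŷ = 45.8081

Step 2: Calculate residual
Residual = 50.00 - 45.8081
Residual = 4.1919

Sign check: y > ŷ, so the point is above the line and the fit underestimates here.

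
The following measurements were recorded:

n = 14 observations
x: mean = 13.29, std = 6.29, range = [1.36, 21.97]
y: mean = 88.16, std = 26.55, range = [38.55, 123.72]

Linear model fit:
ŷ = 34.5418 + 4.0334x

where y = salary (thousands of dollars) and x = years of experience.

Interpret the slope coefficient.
On average, salary is about 4.0334 thousand dollars higher for every extra year of experience.

The slope coefficient β₁ = 4.0334 represents the marginal effect of experience on salary.

Interpretation:
- Experience up by 1 year → predicted salary increases by 4.0334 thousand dollars
- The effect is assumed constant over the observed range of x (linearity)
- The slope describes association in these data, not necessarily a causal effect

The intercept β₀ = 34.5418 is the predicted salary when experience = 0; since the smallest observed x is 1.36, this is an extrapolation and mainly anchors the line.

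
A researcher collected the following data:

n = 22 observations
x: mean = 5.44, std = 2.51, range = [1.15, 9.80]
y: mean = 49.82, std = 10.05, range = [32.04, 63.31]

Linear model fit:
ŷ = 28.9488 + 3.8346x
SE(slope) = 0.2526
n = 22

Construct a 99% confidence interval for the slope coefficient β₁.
The 99% CI for β₁ is (3.1159, 4.5533)

Confidence interval for the slope:

The 99% CI for β₁ is: β̂₁ ± t*(α/2, n-2) × SE(β̂₁)

Step 1: Find critical t-value
- Confidence level = 0.99
- Degrees of freedom = n - 2 = 22 - 2 = 20
- t*(α/2, 20) = 2.8453

Step 2: Calculate margin of error
Margin = 2.8453 × 0.2526 = 0.7187

Step 3: Construct interval
CI = 3.8346 ± 0.7187
CI = (3.1159, 4.5533)

Interpretation: We are 99% confident that the true slope β₁ lies between 3.1159 and 4.5533.
The interval does not include 0, suggesting a significant linear relationship.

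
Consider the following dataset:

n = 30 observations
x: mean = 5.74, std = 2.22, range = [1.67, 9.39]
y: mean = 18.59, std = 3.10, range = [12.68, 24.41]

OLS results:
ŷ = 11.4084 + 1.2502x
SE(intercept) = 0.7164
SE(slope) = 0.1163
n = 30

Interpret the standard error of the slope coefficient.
SE(β̂₁) = 0.1163 is the estimated standard deviation of the slope estimate across repeated samples; relative to β̂₁ = 1.2502 that is 9.3%, a precise estimate.

SE(β̂₁) = s / √Sxx, where s is the residual standard deviation and Sxx = Σ(x − x̄)². It is the yardstick for how far β̂₁ = 1.2502 could plausibly be from the true slope.

Relative precision:
- SE / |β̂₁| = 0.1163 / 1.2502 = 9.3%
- Rule of thumb (under 20%: precise; 20% to under 50%: moderately precise; 50% or more: imprecise) → precise

Link to the t-test: t = β̂₁ / SE(β̂₁) = 1.2502 / 0.1163 = 10.7498, the statistic for H₀: β₁ = 0.

What drives SE(β̂₁): wider spread of x values → smaller SE; larger n (here n = 30) → smaller SE.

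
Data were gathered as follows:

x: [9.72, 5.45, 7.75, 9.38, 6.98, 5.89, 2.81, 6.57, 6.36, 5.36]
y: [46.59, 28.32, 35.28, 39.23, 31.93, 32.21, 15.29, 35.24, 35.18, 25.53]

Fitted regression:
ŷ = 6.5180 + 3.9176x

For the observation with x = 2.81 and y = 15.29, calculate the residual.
Residual = -2.2365

The residual is the difference between the actual value and the predicted value:

Residual = y - ŷ

Step 1: Calculate predicted value
ŷ = 6.5180 + 3.9176 × 2.81
ŷ = 17.5265

Step 2: Calculate residual
Residual = 15.29 - 17.5265
Residual = -2.2365

Sign check: y < ŷ, so the point is below the line and the fit overestimates here.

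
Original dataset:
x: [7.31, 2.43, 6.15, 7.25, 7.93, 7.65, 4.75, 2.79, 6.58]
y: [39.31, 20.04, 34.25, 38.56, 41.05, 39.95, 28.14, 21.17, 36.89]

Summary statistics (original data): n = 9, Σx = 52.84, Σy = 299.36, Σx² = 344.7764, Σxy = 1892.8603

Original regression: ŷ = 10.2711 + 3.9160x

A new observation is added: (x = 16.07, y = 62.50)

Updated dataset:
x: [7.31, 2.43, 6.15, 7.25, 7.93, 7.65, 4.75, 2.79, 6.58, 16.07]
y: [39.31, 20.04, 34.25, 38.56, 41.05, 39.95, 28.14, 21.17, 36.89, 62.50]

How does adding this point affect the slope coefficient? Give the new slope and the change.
New slope β₁ = 3.1496 versus 3.9160 before: a change of -0.7664 (-19.6%).

The new point has HIGH LEVERAGE: x = 16.07 is far from the original mean x̄ = 52.84/9 ≈ 5.87 (original range [2.43, 7.93]).

Step 1: Update the sums with the new point (n goes from 9 to 10)
Σx  = 52.84 + 16.07 = 68.91
Σy  = 299.36 + 62.50 = 361.86
Σx² = 344.7764 + 16.07² = 344.7764 + 258.2449 = 603.0213
Σxy = 1892.8603 + 16.07×62.50 = 1892.8603 + 1004.3750 = 2897.2353

Step 2: Recompute the slope with b₁ = (nΣxy − ΣxΣy) / (nΣx² − (Σx)²)
Numerator   = 10×2897.2353 − 68.91×361.86 = 28972.3530 − 24935.7726 = 4036.5804
Denominator = 10×603.0213 − 68.91² = 6030.2130 − 4748.5881 = 1281.6249
b₁(new) = 4036.5804 / 1281.6249 = 3.1496

(Same formula on the original sums: (9×1892.8603 − 52.84×299.36) / (9×344.7764 − 52.84²) = 1217.5603 / 310.9220 = 3.9160, matching the given fit.)

Step 3: Change in slope
Δβ₁ = 3.1496 − 3.9160 = -0.7664
Relative change = -0.7664 / 3.9160 × 100% = -19.6%
→ the slope decreases when the point is added.

Because the point sits below the extension of the original line at a high-leverage x, it tilts the fit down.
In practice: refit with and without it and report both if conclusions differ; investigate whether it comes from the same population as the rest of the sample.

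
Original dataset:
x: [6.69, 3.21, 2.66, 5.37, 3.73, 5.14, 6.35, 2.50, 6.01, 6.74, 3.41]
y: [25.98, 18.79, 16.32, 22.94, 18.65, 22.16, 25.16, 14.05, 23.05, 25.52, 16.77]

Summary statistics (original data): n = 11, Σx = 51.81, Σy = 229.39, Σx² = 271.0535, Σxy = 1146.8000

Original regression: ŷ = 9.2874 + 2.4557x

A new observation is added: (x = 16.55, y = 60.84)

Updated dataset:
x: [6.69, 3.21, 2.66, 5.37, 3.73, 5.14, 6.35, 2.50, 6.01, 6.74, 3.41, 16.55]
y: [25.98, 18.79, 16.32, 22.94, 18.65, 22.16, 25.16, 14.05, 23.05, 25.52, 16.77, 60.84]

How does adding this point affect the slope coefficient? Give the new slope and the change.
The slope changes from 2.4557 to 3.2171 (change of +0.7614, or +31.0%).

The new point has HIGH LEVERAGE: x = 16.55 is far from the original mean x̄ = 51.81/11 ≈ 4.71 (original range [2.50, 6.74]).

Step 1: Update the sums with the new point (n goes from 11 to 12)
Σx  = 51.81 + 16.55 = 68.36
Σy  = 229.39 + 60.84 = 290.23
Σx² = 271.0535 + 16.55² = 271.0535 + 273.9025 = 544.9560
Σxy = 1146.8000 + 16.55×60.84 = 1146.8000 + 1006.9020 = 2153.7020

Step 2: Recompute the slope with b₁ = (nΣxy − ΣxΣy) / (nΣx² − (Σx)²)
Numerator   = 12×2153.7020 − 68.36×290.23 = 25844.4240 − 19840.1228 = 6004.3012
Denominator = 12×544.9560 − 68.36² = 6539.4720 − 4673.0896 = 1866.3824
b₁(new) = 6004.3012 / 1866.3824 = 3.2171

(Same formula on the original sums: (11×1146.8000 − 51.81×229.39) / (11×271.0535 − 51.81²) = 730.1041 / 297.3124 = 2.4557, matching the given fit.)

Step 3: Change in slope
Δβ₁ = 3.2171 − 2.4557 = +0.7614
Relative change = +0.7614 / 2.4557 × 100% = +31.0%
→ the slope increases when the point is added.

Because the point sits above the extension of the original line at a high-leverage x, it tilts the fit up.
In practice: examine leverage (hᵢ) and Cook's distance rather than deleting it automatically; refit with and without it and report both if conclusions differ.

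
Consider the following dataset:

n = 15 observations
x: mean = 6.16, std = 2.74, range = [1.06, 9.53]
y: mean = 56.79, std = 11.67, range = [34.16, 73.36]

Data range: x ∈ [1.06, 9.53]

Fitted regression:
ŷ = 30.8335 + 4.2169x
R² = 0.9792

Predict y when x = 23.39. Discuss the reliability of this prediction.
ŷ = 129.4668, but this is extrapolation (above the data range [1.06, 9.53]) and may be unreliable.

Prediction calculation:
ŷ = 30.8335 + 4.2169 × 23.39
ŷ = 129.4668

Reliability:
- Data range: x ∈ [1.06, 9.53]
- Prediction point: x = 23.39 is 13.86 units above the observed range → this is EXTRAPOLATION, not interpolation

Why that matters here:
- There are no observations near this x to validate the fitted line there
- R² describes fit only over the sampled x values; it says nothing about behaviour beyond them

A defensible statement: 'if the linear trend continued to x = 23.39, y would be about 129.4668' — the premise is untested.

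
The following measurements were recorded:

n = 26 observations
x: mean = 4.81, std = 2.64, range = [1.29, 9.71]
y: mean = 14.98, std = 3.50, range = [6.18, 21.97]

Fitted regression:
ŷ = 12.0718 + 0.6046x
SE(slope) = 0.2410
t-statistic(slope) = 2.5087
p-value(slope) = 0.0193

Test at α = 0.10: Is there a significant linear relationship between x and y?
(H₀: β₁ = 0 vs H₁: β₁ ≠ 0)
p-value = 0.0193 < α = 0.10, so we reject H₀. The relationship is significant.

Hypothesis test for the slope coefficient:

H₀: β₁ = 0 (no linear relationship)
H₁: β₁ ≠ 0 (linear relationship exists)

Test statistic: t = β̂₁ / SE(β̂₁) = 0.6046 / 0.2410 = 2.5087

The p-value (0.0193) is the probability, under H₀, of a t-statistic at least as extreme as |t| = 2.5087 (two-sided, df = n − 2 = 24).

Decision rule: reject H₀ if p-value < α.
p-value = 0.0193 < α = 0.10 → reject H₀.

Conclusion: the linear association between x and y is significant at the 10% level.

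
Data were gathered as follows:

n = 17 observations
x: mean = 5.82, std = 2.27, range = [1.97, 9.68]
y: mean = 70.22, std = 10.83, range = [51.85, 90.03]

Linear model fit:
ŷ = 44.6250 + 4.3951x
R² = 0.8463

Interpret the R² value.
R² = 0.8463 means 84.63% of the variation in y is explained by the linear relationship with x. This indicates a strong fit.

The coefficient of determination R² is the fraction of the total variation in y that the fitted line accounts for.

Here R² = 0.8463:
- Explained: 84.63% of the variation in y
- Unexplained (residual): 100% − 84.63% = 15.37%
- Rule of thumb (below 0.3 weak; 0.3 to below 0.7 moderate; 0.7 and above strong) → strong

Note: R² never decreases when predictors are added, so it should not be used alone to compare models of different size.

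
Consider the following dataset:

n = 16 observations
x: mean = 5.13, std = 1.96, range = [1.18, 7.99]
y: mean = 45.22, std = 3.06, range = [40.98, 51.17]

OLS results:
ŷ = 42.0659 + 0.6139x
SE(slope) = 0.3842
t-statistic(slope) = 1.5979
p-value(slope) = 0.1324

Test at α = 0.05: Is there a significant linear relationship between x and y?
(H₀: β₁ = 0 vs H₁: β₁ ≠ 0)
Since p-value = 0.1324 ≥ α = 0.05, fail to reject H₀ — the slope is not significantly different from 0.

Hypothesis test for the slope coefficient:

H₀: β₁ = 0 (no linear relationship)
H₁: β₁ ≠ 0 (linear relationship exists)

Test statistic: t = β̂₁ / SE(β̂₁) = 0.6139 / 0.3842 = 1.5979

p = 0.1324: how often a slope estimate this far from 0 (in SE units) would arise by chance if β₁ were truly 0.

Decision rule: reject H₀ if p-value < α.
p-value = 0.1324 ≥ α = 0.05 → fail to reject H₀.

There is not sufficient evidence at the 5% significance level to conclude that a linear relationship exists between x and y.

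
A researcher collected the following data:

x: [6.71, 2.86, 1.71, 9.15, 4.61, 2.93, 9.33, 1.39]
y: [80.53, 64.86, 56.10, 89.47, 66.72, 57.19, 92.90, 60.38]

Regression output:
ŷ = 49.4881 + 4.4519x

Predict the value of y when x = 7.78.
ŷ = 84.1239

Plug x = 7.78 into the fitted line:

ŷ = 49.4881 + 4.4519 × 7.78
ŷ = 49.4881 + 34.6358
ŷ = 84.1239

This is the fitted mean response at that x — an individual observation would come with a wider prediction interval.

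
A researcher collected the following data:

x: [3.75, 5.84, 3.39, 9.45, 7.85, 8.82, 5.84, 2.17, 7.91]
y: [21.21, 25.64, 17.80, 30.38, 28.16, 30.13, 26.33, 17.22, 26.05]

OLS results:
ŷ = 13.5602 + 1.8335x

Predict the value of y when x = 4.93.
ŷ = 22.5994

To predict y for x = 4.93, substitute into the regression equation:

ŷ = 13.5602 + 1.8335 × 4.93
ŷ = 13.5602 + 9.0392
ŷ = 22.5994

This is the fitted mean response at that x — an individual observation would come with a wider prediction interval.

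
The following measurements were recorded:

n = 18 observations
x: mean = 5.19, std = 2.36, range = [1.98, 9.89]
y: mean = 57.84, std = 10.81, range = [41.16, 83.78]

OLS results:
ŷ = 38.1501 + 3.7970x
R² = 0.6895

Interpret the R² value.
About 68.95% of the variability in y is accounted for by the regression on x (R² = 0.6895) — a moderate linear fit.

The coefficient of determination R² is the fraction of the total variation in y that the fitted line accounts for.

Here R² = 0.6895:
- Explained: 68.95% of the variation in y
- Unexplained (residual): 100% − 68.95% = 31.05%
- Rule of thumb (below 0.3 weak; 0.3 to below 0.7 moderate; 0.7 and above strong) → moderate

Calculation: R² = 1 − (SS_res / SS_tot), where SS_res is the sum of squared residuals and SS_tot the total sum of squares.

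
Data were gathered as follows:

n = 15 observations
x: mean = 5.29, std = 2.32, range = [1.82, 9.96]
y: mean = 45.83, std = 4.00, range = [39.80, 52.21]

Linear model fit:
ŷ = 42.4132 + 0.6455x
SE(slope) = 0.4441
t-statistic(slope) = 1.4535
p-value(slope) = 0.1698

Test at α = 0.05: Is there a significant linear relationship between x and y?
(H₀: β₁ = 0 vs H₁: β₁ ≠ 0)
Fail to reject H₀: p-value = 0.1698 ≥ α = 0.05. The linear relationship is not significant at the 5% level.

Hypothesis test for the slope coefficient:

H₀: β₁ = 0 (no linear relationship)
H₁: β₁ ≠ 0 (linear relationship exists)

Test statistic: t = β̂₁ / SE(β̂₁) = 0.6455 / 0.4441 = 1.4535

p = 0.1698: how often a slope estimate this far from 0 (in SE units) would arise by chance if β₁ were truly 0.

Decision rule: reject H₀ if p-value < α.
p-value = 0.1698 ≥ α = 0.05 → fail to reject H₀.

At α = 0.05 the data do not provide convincing evidence of a nonzero slope.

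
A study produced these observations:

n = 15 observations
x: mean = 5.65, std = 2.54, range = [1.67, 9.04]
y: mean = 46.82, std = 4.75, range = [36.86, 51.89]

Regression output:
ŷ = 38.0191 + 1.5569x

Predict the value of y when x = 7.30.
ŷ = 49.3845

x = 7.30 lies inside the observed range [1.67, 9.04], so the fitted equation applies directly:

ŷ = 38.0191 + 1.5569 × 7.30
ŷ = 38.0191 + 11.3654
ŷ = 49.3845

This is a point prediction; actual observations scatter around it by roughly the residual standard deviation.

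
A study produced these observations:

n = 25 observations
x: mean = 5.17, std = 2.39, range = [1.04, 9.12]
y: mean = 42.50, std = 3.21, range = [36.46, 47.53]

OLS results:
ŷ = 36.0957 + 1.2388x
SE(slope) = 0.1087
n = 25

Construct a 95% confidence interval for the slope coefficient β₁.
The 95% CI for β₁ is (1.0139, 1.4637)

Confidence interval for the slope:

The 95% CI for β₁ is: β̂₁ ± t*(α/2, n-2) × SE(β̂₁)

Step 1: Find critical t-value
- Confidence level = 0.95
- Degrees of freedom = n - 2 = 25 - 2 = 23
- t*(α/2, 23) = 2.0687

Step 2: Calculate margin of error
Margin = 2.0687 × 0.1087 = 0.2249

Step 3: Construct interval
CI = 1.2388 ± 0.2249
CI = (1.0139, 1.4637)

Interpretation: We are 95% confident that the true slope β₁ lies between 1.0139 and 1.4637.
Both endpoints are positive, so the data support a genuinely positive slope at this confidence level.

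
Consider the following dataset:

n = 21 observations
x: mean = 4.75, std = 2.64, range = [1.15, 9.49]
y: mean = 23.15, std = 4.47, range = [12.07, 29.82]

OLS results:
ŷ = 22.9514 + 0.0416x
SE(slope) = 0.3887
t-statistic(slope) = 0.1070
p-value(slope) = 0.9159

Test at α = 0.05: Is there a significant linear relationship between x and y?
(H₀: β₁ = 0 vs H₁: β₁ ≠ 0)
p-value = 0.9159 ≥ α = 0.05, so we fail to reject H₀. The relationship is not significant.

Hypothesis test for the slope coefficient:

H₀: β₁ = 0 (no linear relationship)
H₁: β₁ ≠ 0 (linear relationship exists)

Test statistic: t = β̂₁ / SE(β̂₁) = 0.0416 / 0.3887 = 0.1070

The p-value (0.9159) is the probability, under H₀, of a t-statistic at least as extreme as |t| = 0.1070 (two-sided, df = n − 2 = 19).

Decision rule: reject H₀ if p-value < α.
p-value = 0.9159 ≥ α = 0.05 → fail to reject H₀.

Conclusion: the linear association between x and y is not significant at the 5% level.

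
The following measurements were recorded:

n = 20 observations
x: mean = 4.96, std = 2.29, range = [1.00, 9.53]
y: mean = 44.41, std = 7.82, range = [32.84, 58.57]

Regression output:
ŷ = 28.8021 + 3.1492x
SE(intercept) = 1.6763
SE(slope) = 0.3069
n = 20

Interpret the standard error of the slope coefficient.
SE(slope) = 0.3069 measures the uncertainty in the estimated slope. The coefficient is estimated precisely (SE/|β̂₁| = 9.7%).

SE(β̂₁) = 0.3069 says: if we drew many samples of n = 20 from the same population and refit each time, the fitted slopes would scatter with a standard deviation of roughly 0.3069 around the true β₁.

Relative precision:
- SE / |β̂₁| = 0.3069 / 3.1492 = 9.7%
- Rule of thumb (under 20%: precise; 20% to under 50%: moderately precise; 50% or more: imprecise) → precise

Rough 95% range (±2 SE): 3.1492 ± 0.6138 → (2.5354, 3.7630).

What drives SE(β̂₁): larger n (here n = 20) → smaller SE; more residual scatter → larger SE; wider spread of x values → smaller SE.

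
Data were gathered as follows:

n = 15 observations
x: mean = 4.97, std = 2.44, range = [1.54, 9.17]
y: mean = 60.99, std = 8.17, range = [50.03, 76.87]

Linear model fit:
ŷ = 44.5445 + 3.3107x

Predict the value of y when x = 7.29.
ŷ = 68.6795

To predict y for x = 7.29, substitute into the regression equation:

ŷ = 44.5445 + 3.3107 × 7.29
ŷ = 44.5445 + 24.1350
ŷ = 68.6795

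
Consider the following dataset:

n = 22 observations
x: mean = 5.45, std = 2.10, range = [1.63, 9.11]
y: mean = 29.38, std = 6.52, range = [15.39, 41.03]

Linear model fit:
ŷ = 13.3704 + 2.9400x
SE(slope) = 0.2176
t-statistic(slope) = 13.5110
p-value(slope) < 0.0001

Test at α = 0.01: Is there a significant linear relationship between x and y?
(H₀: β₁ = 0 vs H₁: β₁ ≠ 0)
p-value < 0.0001 < α = 0.01, so we reject H₀. The relationship is significant.

Hypothesis test for the slope coefficient:

H₀: β₁ = 0 (no linear relationship)
H₁: β₁ ≠ 0 (linear relationship exists)

Test statistic: t = β̂₁ / SE(β̂₁) = 2.9400 / 0.2176 = 13.5110

The p-value (<0.0001) is the probability, under H₀, of a t-statistic at least as extreme as |t| = 13.5110 (two-sided, df = n − 2 = 20).

Decision rule: reject H₀ if p-value < α.
p-value < 0.0001 < α = 0.01 → reject H₀.

There is sufficient evidence at the 1% significance level to conclude that a linear relationship exists between x and y.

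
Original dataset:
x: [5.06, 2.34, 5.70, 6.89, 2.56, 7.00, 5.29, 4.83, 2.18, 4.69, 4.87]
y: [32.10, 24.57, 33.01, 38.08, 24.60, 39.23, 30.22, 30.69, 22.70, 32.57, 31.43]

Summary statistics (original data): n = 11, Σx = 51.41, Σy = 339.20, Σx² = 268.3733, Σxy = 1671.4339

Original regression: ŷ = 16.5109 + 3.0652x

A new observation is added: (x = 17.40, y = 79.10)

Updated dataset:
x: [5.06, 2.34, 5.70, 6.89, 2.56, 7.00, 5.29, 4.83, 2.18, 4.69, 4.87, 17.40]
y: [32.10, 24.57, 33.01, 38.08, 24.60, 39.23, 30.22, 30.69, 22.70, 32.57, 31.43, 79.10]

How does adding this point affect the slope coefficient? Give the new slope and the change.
The slope changes from 3.0652 to 3.6767 (change of +0.6115, or +19.9%).

The new point has HIGH LEVERAGE: x = 17.40 is far from the original mean x̄ = 51.41/11 ≈ 4.67 (original range [2.18, 7.00]).

Step 1: Update the sums with the new point (n goes from 11 to 12)
Σx  = 51.41 + 17.40 = 68.81
Σy  = 339.20 + 79.10 = 418.30
Σx² = 268.3733 + 17.40² = 268.3733 + 302.7600 = 571.1333
Σxy = 1671.4339 + 17.40×79.10 = 1671.4339 + 1376.3400 = 3047.7739

Step 2: Recompute the slope with b₁ = (nΣxy − ΣxΣy) / (nΣx² − (Σx)²)
Numerator   = 12×3047.7739 − 68.81×418.30 = 36573.2868 − 28783.2230 = 7790.0638
Denominator = 12×571.1333 − 68.81² = 6853.5996 − 4734.8161 = 2118.7835
b₁(new) = 7790.0638 / 2118.7835 = 3.6767

(Same formula on the original sums: (11×1671.4339 − 51.41×339.20) / (11×268.3733 − 51.41²) = 947.5009 / 309.1182 = 3.0652, matching the given fit.)

Step 3: Change in slope
Δβ₁ = 3.6767 − 3.0652 = +0.6115
Relative change = +0.6115 / 3.0652 × 100% = +19.9%
→ the slope increases when the point is added.

Because the point sits above the extension of the original line at a high-leverage x, it tilts the fit up.
In practice: refit with and without it and report both if conclusions differ; examine leverage (hᵢ) and Cook's distance rather than deleting it automatically.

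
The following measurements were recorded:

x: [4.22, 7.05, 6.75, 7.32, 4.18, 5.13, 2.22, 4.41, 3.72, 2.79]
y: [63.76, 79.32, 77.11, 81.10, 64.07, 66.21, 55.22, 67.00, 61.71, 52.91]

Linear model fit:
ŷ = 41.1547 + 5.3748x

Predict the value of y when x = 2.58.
ŷ = 55.0217

Plug x = 2.58 into the fitted line:

ŷ = 41.1547 + 5.3748 × 2.58
ŷ = 41.1547 + 13.8670
ŷ = 55.0217

This is the fitted mean response at that x — an individual observation would come with a wider prediction interval.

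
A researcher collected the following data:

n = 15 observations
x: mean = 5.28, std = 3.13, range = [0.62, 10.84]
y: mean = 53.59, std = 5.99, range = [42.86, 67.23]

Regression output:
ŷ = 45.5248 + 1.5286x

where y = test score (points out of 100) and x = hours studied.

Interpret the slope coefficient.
On average, test score is about 1.5286 points higher for every extra hour of study time.

The slope coefficient β₁ = 1.5286 represents the marginal effect of study time on test score.

Interpretation:
- Study time up by 1 hour → predicted test score increases by 1.5286 points
- The effect is assumed constant over the observed range of x (linearity)

The intercept β₀ = 45.5248 is the predicted test score when study time = 0; since the smallest observed x is 0.62, this is an extrapolation and mainly anchors the line.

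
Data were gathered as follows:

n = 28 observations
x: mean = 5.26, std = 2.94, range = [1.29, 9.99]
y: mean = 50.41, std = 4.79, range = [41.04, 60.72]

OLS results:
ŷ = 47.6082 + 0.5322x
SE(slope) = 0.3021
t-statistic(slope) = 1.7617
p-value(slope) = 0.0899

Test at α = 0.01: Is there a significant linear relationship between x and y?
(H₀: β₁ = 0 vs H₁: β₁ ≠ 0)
Fail to reject H₀: p-value = 0.0899 ≥ α = 0.01. The linear relationship is not significant at the 1% level.

Hypothesis test for the slope coefficient:

H₀: β₁ = 0 (no linear relationship)
H₁: β₁ ≠ 0 (linear relationship exists)

Test statistic: t = β̂₁ / SE(β̂₁) = 0.5322 / 0.3021 = 1.7617

The p-value (0.0899) is the probability, under H₀, of a t-statistic at least as extreme as |t| = 1.7617 (two-sided, df = n − 2 = 26).

Decision rule: reject H₀ if p-value < α.
p-value = 0.0899 ≥ α = 0.01 → fail to reject H₀.

There is not sufficient evidence at the 1% significance level to conclude that a linear relationship exists between x and y.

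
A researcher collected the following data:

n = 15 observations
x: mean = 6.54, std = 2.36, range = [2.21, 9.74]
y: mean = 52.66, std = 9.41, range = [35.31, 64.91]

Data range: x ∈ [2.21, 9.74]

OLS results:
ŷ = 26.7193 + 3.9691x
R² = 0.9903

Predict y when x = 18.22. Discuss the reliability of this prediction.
ŷ = 99.0363 (extrapolation — x = 18.22 lies outside [2.21, 9.74], so reliability is low).

Prediction calculation:
ŷ = 26.7193 + 3.9691 × 18.22
ŷ = 99.0363

Reliability:
- Data range: x ∈ [2.21, 9.74]
- Prediction point: x = 18.22 is 8.48 units above the observed range → this is EXTRAPOLATION, not interpolation

Why that matters here:
- The linear relationship may not hold outside the observed range
- The standard error of prediction grows with (x − x̄)², and x = 18.22 is far from x̄ = 6.54
- R² describes fit only over the sampled x values; it says nothing about behaviour beyond them

Report the number if required, but flag clearly that it is an extrapolation.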